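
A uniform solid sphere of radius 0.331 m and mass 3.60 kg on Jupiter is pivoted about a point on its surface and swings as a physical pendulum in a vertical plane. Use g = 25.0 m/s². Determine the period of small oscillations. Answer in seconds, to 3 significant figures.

0.855 s

I_cm = (2/5)mr² = 0.1578 kg·m². The pivot is at distance d = 0.331 m from the centre of mass.
By the parallel-axis theorem, I = I_cm + md² = 0.1578 + 0.3944 = 0.5522 kg·m².
T = 2π√(I/(mgd)) = 2π√(0.5522/(3.60 × 25.0 × 0.331)) = 0.855 s.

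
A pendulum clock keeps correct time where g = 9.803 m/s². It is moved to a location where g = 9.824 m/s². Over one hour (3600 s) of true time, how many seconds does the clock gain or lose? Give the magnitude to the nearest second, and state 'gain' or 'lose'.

The clock's period scales as T ∝ 1/√g, so T'/T = √(9.803/9.824) = 0.998931.
In 3600 s of true time the clock registers 3600/0.998931 = 3603.9 s, so it gains 4 s.

gain 4 s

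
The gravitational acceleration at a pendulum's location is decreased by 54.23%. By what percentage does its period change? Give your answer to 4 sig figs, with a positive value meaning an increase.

47.81%

T ∝ 1/√g, so T'/T = 1/√(0.45770) = 1.4781.
Percentage change in T = (1.4781 − 1) × 100% = 47.81%.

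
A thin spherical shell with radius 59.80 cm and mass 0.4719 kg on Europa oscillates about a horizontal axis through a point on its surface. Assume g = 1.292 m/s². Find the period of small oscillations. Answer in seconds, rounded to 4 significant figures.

I_cm = (2/3)mr² = 0.11250 kg·m². The pivot is at distance d = 0.5980 m from the centre of mass.
By the parallel-axis theorem, I = I_cm + md² = 0.11250 + 0.16875 = 0.28126 kg·m².
T = 2π√(I/(mgd)) = 2π√(0.28126/(0.4719 × 1.292 × 0.5980)) = 5.519 s.

5.519 s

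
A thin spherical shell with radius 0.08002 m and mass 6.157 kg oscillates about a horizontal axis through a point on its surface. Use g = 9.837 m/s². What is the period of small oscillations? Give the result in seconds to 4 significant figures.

I_cm = (2/3)mr² = 0.026283 kg·m². The pivot is at distance d = 0.08002 m from the centre of mass.
By the parallel-axis theorem, I = I_cm + md² = 0.026283 + 0.039425 = 0.065708 kg·m².
T = 2π√(I/(mgd)) = 2π√(0.065708/(6.157 × 9.837 × 0.08002)) = 0.7316 s.

0.7316 s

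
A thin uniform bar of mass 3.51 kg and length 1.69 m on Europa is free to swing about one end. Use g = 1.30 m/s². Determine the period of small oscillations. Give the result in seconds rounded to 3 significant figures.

For a physical pendulum T = 2π√(I/(mgd)), with d = 0.8450 m from pivot to centre of mass.
I_cm = mL²/12 = 3.51 × 1.69²/12 = 0.8354 kg·m²; I = I_cm + md² = 0.8354 + 3.51 × 0.8450² = 3.342 kg·m².
T = 2π√(3.342/(3.51 × 1.30 × 0.8450)) = 5.85 s.

5.85 s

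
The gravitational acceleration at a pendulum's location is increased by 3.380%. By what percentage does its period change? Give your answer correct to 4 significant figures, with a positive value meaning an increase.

-1.648%

T ∝ 1/√g, so T'/T = 1/√(1.0338) = 0.98352.
Percentage change in T = (0.98352 − 1) × 100% = -1.648%.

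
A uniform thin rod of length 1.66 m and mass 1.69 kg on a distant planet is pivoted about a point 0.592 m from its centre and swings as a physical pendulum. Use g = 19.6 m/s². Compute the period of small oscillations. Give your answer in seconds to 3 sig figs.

1.40 s

For a physical pendulum T = 2π√(I/(mgd)), with d = 0.5920 m from pivot to centre of mass.
I_cm = mL²/12 = 1.69 × 1.66²/12 = 0.3881 kg·m²; I = I_cm + md² = 0.3881 + 1.69 × 0.5920² = 0.9804 kg·m².
T = 2π√(0.9804/(1.69 × 19.6 × 0.5920)) = 1.40 s.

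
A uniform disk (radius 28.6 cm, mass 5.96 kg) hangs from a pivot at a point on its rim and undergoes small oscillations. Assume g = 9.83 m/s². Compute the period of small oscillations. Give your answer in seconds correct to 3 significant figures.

1.31 s

I_cm = ½mr² = 0.2438 kg·m². The pivot is at distance d = 0.286 m from the centre of mass.
By the parallel-axis theorem, I = I_cm + md² = 0.2438 + 0.4875 = 0.7313 kg·m².
T = 2π√(I/(mgd)) = 2π√(0.7313/(5.96 × 9.83 × 0.286)) = 1.31 s.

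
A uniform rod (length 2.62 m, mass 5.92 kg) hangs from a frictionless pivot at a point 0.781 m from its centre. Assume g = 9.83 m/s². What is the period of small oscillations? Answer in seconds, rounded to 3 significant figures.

For a physical pendulum T = 2π√(I/(mgd)), with d = 0.7810 m from pivot to centre of mass.
I_cm = mL²/12 = 5.92 × 2.62²/12 = 3.386 kg·m²; I = I_cm + md² = 3.386 + 5.92 × 0.7810² = 6.997 kg·m².
T = 2π√(6.997/(5.92 × 9.83 × 0.7810)) = 2.47 s.

2.47 s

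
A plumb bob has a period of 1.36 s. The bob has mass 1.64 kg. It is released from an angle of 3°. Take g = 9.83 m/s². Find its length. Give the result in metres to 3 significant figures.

0.461 m

From T = 2π√(L/g), L = gT²/(4π²) = 9.83 × 1.360²/(4π²) = 0.461 m.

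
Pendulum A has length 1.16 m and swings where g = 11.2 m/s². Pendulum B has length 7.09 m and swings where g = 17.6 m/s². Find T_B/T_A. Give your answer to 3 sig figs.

T = 2π√(L/g), so T_B/T_A = √((L_B/g_B)/(L_A/g_A)) = √((7.09/17.6)/(1.16/11.2)) = 1.97.

1.97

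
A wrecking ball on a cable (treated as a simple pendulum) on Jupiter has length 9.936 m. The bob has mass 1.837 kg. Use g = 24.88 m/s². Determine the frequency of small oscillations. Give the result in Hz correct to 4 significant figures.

0.2518 Hz

T = 2π√(L/g) = 2π√(9.936/24.88) = 3.9706 s, so f = 1/T = 0.2518 Hz.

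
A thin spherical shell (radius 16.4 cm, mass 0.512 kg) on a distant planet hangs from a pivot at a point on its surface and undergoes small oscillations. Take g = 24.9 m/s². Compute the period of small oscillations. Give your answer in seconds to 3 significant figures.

0.658 s

I_cm = (2/3)mr² = 0.009181 kg·m². The pivot is at distance d = 0.164 m from the centre of mass.
By the parallel-axis theorem, I = I_cm + md² = 0.009181 + 0.01377 = 0.02295 kg·m².
T = 2π√(I/(mgd)) = 2π√(0.02295/(0.512 × 24.9 × 0.164)) = 0.658 s.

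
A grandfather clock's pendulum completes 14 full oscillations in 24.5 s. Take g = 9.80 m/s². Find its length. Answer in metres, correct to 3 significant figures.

0.760 m

T = 24.5/14 = 1.750 s.
From T = 2π√(L/g), L = gT²/(4π²) = 9.80 × 1.750²/(4π²) = 0.760 m.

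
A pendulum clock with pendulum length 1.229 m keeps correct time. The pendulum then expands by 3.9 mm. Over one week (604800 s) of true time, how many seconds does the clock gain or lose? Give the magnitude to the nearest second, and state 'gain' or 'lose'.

lose 957 s

T ∝ √L, so T'/T = √(1.23290/1.229) = 1.00159.
In 604800 s of true time the clock registers 604800/1.00159 = 603842.7 s, so it loses 957 s.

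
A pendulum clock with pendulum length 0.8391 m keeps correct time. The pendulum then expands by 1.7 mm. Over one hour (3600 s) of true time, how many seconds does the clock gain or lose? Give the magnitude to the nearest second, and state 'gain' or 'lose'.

lose 4 s

T ∝ √L, so T'/T = √(0.84080/0.8391) = 1.00101.
In 3600 s of true time the clock registers 3600/1.00101 = 3596.4 s, so it loses 4 s.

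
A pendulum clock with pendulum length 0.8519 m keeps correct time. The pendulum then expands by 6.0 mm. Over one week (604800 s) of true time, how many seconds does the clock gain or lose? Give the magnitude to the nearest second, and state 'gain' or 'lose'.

lose 2119 s

T ∝ √L, so T'/T = √(0.85790/0.8519) = 1.00352.
In 604800 s of true time the clock registers 604800/1.00352 = 602681.4 s, so it loses 2119 s.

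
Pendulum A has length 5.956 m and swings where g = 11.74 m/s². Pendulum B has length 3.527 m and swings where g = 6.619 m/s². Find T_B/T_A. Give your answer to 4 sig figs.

1.025

T = 2π√(L/g), so T_B/T_A = √((L_B/g_B)/(L_A/g_A)) = √((3.527/6.619)/(5.956/11.74)) = 1.025.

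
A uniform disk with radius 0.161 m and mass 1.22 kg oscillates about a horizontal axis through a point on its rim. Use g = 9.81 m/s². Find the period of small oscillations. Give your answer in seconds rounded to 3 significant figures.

0.986 s

I_cm = ½mr² = 0.01581 kg·m². The pivot is at distance d = 0.161 m from the centre of mass.
By the parallel-axis theorem, I = I_cm + md² = 0.01581 + 0.03162 = 0.04744 kg·m².
T = 2π√(I/(mgd)) = 2π√(0.04744/(1.22 × 9.81 × 0.161)) = 0.986 s.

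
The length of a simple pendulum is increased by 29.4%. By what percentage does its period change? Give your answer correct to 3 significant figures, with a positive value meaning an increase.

13.8%

T ∝ √L, so T'/T = √(1.294) = 1.138.
Percentage change in T = (1.138 − 1) × 100% = 13.8%.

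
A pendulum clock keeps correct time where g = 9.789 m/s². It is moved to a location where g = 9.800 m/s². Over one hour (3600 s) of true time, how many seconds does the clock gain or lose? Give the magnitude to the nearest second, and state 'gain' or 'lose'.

The clock's period scales as T ∝ 1/√g, so T'/T = √(9.789/9.800) = 0.999439.
In 3600 s of true time the clock registers 3600/0.999439 = 3602.0 s, so it gains 2 s.

gain 2 s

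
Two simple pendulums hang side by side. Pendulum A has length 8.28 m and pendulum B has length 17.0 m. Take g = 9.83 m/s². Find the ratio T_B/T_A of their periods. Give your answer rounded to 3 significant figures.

T ∝ √L, so T_B/T_A = √(L_B/L_A) = √(17.0/8.28) = 1.43.

1.43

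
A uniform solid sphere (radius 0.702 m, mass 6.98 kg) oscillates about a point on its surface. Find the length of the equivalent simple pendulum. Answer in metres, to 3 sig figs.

0.983 m

The equivalent simple-pendulum length is L_eq = I/(md), where I is about the pivot and d = 0.7020 m.
I_cm = (2/5)mR² = 1.376 kg·m², so I = I_cm + md² = 1.376 + 3.440 = 4.816 kg·m².
L_eq = 4.816/(6.98 × 0.7020) = 0.983 m.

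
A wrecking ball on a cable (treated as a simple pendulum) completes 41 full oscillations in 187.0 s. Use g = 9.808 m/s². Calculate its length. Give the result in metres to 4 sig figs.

T = 187.0/41 = 4.5610 s.
From T = 2π√(L/g), L = gT²/(4π²) = 9.808 × 4.5610²/(4π²) = 5.168 m.

5.168 m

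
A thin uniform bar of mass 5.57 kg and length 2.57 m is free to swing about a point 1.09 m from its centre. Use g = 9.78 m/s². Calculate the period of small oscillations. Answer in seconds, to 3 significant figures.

For a physical pendulum T = 2π√(I/(mgd)), with d = 1.090 m from pivot to centre of mass.
I_cm = mL²/12 = 5.57 × 2.57²/12 = 3.066 kg·m²; I = I_cm + md² = 3.066 + 5.57 × 1.090² = 9.683 kg·m².
T = 2π√(9.683/(5.57 × 9.78 × 1.090)) = 2.54 s.

2.54 s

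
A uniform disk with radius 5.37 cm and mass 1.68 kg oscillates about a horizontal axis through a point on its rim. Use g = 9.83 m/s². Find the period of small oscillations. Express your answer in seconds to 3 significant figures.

I_cm = ½mr² = 0.002422 kg·m². The pivot is at distance d = 0.0537 m from the centre of mass.
By the parallel-axis theorem, I = I_cm + md² = 0.002422 + 0.004845 = 0.007267 kg·m².
T = 2π√(I/(mgd)) = 2π√(0.007267/(1.68 × 9.83 × 0.0537)) = 0.569 s.

0.569 s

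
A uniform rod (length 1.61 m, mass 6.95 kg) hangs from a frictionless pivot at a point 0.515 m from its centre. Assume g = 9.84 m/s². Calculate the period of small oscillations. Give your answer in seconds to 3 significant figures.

For a physical pendulum T = 2π√(I/(mgd)), with d = 0.5150 m from pivot to centre of mass.
I_cm = mL²/12 = 6.95 × 1.61²/12 = 1.501 kg·m²; I = I_cm + md² = 1.501 + 6.95 × 0.5150² = 3.345 kg·m².
T = 2π√(3.345/(6.95 × 9.84 × 0.5150)) = 1.94 s.

1.94 s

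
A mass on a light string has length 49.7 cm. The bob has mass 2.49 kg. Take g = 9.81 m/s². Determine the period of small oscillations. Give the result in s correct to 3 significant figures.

T = 2π√(L/g) = 2π√(0.497/9.81) = 2π × 0.2251 = 1.41 s.

1.41 s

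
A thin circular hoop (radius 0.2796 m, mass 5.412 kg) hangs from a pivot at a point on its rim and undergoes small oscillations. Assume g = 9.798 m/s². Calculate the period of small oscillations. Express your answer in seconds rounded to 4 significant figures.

I_cm = mr² = 0.42309 kg·m². The pivot is at distance d = 0.2796 m from the centre of mass.
By the parallel-axis theorem, I = I_cm + md² = 0.42309 + 0.42309 = 0.84618 kg·m².
T = 2π√(I/(mgd)) = 2π√(0.84618/(5.412 × 9.798 × 0.2796)) = 1.501 s.

1.501 s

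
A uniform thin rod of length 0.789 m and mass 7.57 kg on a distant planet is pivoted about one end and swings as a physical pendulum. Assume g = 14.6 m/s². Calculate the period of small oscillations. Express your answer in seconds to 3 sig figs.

1.19 s

For a physical pendulum T = 2π√(I/(mgd)), with d = 0.3945 m from pivot to centre of mass.
I_cm = mL²/12 = 7.57 × 0.789²/12 = 0.3927 kg·m²; I = I_cm + md² = 0.3927 + 7.57 × 0.3945² = 1.571 kg·m².
T = 2π√(1.571/(7.57 × 14.6 × 0.3945)) = 1.19 s.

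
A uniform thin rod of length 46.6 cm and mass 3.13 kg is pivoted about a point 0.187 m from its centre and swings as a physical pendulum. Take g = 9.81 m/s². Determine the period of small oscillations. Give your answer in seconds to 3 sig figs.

For a physical pendulum T = 2π√(I/(mgd)), with d = 0.1870 m from pivot to centre of mass.
I_cm = mL²/12 = 3.13 × 0.466²/12 = 0.05664 kg·m²; I = I_cm + md² = 0.05664 + 3.13 × 0.1870² = 0.1661 kg·m².
T = 2π√(0.1661/(3.13 × 9.81 × 0.1870)) = 1.07 s.

1.07 s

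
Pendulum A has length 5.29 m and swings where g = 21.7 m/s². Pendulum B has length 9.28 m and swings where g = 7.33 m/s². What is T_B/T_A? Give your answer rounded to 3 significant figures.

2.28

T = 2π√(L/g), so T_B/T_A = √((L_B/g_B)/(L_A/g_A)) = √((9.28/7.33)/(5.29/21.7)) = 2.28.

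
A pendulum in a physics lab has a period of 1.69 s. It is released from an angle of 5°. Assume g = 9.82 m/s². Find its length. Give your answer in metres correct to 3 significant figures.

0.710 m

From T = 2π√(L/g), L = gT²/(4π²) = 9.82 × 1.690²/(4π²) = 0.710 m.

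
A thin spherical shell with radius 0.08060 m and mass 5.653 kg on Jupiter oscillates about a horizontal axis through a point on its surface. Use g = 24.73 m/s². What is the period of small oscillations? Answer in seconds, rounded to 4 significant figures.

I_cm = (2/3)mr² = 0.024483 kg·m². The pivot is at distance d = 0.08060 m from the centre of mass.
By the parallel-axis theorem, I = I_cm + md² = 0.024483 + 0.036724 = 0.061207 kg·m².
T = 2π√(I/(mgd)) = 2π√(0.061207/(5.653 × 24.73 × 0.08060)) = 0.4631 s.

0.4631 s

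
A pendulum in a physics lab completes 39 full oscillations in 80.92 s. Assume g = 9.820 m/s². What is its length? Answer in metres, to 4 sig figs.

T = 80.92/39 = 2.0749 s.
From T = 2π√(L/g), L = gT²/(4π²) = 9.820 × 2.0749²/(4π²) = 1.071 m.

1.071 m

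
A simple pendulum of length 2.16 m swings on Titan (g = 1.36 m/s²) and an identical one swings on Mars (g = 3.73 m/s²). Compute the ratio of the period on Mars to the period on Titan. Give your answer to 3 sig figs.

T ∝ 1/√g, so T₂/T₁ = √(g₁/g₂) = √(1.36/3.73) = 0.604.

0.604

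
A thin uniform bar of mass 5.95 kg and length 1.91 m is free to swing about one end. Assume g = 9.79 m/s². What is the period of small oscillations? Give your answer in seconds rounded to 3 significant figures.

2.27 s

For a physical pendulum T = 2π√(I/(mgd)), with d = 0.9550 m from pivot to centre of mass.
I_cm = mL²/12 = 5.95 × 1.91²/12 = 1.809 kg·m²; I = I_cm + md² = 1.809 + 5.95 × 0.9550² = 7.235 kg·m².
T = 2π√(7.235/(5.95 × 9.79 × 0.9550)) = 2.27 s.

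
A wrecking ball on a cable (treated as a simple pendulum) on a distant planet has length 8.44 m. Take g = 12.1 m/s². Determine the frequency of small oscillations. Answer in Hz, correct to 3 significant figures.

0.191 Hz

T = 2π√(L/g) = 2π√(8.44/12.1) = 5.248 s, so f = 1/T = 0.191 Hz.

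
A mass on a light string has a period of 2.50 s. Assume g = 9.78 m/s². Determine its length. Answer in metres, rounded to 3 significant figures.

1.55 m

From T = 2π√(L/g), L = gT²/(4π²) = 9.78 × 2.500²/(4π²) = 1.55 m.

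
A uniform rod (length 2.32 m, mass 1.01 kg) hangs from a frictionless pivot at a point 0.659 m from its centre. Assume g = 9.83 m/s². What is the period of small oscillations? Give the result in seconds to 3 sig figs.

2.32 s

For a physical pendulum T = 2π√(I/(mgd)), with d = 0.6590 m from pivot to centre of mass.
I_cm = mL²/12 = 1.01 × 2.32²/12 = 0.4530 kg·m²; I = I_cm + md² = 0.4530 + 1.01 × 0.6590² = 0.8916 kg·m².
T = 2π√(0.8916/(1.01 × 9.83 × 0.6590)) = 2.32 s.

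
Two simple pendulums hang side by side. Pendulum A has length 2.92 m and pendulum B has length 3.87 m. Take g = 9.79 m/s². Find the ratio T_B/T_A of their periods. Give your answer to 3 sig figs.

1.15

T ∝ √L, so T_B/T_A = √(L_B/L_A) = √(3.87/2.92) = 1.15.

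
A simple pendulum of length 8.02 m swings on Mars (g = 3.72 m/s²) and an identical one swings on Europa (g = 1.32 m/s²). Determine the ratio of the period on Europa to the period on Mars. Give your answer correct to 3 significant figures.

T ∝ 1/√g, so T₂/T₁ = √(g₁/g₂) = √(3.72/1.32) = 1.68.

1.68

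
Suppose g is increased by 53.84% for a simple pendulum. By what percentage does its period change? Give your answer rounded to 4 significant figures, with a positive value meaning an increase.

-19.38%

T ∝ 1/√g, so T'/T = 1/√(1.5384) = 0.80624.
Percentage change in T = (0.80624 − 1) × 100% = -19.38%.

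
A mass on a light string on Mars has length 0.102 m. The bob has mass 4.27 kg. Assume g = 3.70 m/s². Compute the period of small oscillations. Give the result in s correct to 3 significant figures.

1.04 s

T = 2π√(L/g) = 2π√(0.102/3.70) = 2π × 0.1660 = 1.04 s.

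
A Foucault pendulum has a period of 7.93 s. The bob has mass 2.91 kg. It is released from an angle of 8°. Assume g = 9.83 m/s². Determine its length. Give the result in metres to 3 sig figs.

From T = 2π√(L/g), L = gT²/(4π²) = 9.83 × 7.930²/(4π²) = 15.7 m.

15.7 m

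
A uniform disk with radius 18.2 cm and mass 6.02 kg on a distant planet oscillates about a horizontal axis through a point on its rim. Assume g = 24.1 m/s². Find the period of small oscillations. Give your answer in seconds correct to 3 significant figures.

I_cm = ½mr² = 0.09970 kg·m². The pivot is at distance d = 0.182 m from the centre of mass.
By the parallel-axis theorem, I = I_cm + md² = 0.09970 + 0.1994 = 0.2991 kg·m².
T = 2π√(I/(mgd)) = 2π√(0.2991/(6.02 × 24.1 × 0.182)) = 0.669 s.

0.669 s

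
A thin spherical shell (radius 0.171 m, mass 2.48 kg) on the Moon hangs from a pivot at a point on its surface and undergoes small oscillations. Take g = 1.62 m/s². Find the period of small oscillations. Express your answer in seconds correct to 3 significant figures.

2.64 s

I_cm = (2/3)mr² = 0.04835 kg·m². The pivot is at distance d = 0.171 m from the centre of mass.
By the parallel-axis theorem, I = I_cm + md² = 0.04835 + 0.07252 = 0.1209 kg·m².
T = 2π√(I/(mgd)) = 2π√(0.1209/(2.48 × 1.62 × 0.171)) = 2.64 s.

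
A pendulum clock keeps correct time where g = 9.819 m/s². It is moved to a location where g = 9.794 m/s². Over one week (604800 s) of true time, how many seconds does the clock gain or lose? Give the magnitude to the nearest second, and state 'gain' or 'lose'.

lose 770 s

The clock's period scales as T ∝ 1/√g, so T'/T = √(9.819/9.794) = 1.00128.
In 604800 s of true time the clock registers 604800/1.00128 = 604029.6 s, so it loses 770 s.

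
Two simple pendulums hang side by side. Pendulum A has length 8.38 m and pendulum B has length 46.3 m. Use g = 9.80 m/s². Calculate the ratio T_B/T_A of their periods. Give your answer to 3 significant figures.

T ∝ √L, so T_B/T_A = √(L_B/L_A) = √(46.3/8.38) = 2.35.

2.35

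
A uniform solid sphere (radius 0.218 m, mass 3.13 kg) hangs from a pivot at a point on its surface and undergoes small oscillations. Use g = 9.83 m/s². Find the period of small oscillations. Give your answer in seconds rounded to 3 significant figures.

1.11 s

I_cm = (2/5)mr² = 0.05950 kg·m². The pivot is at distance d = 0.218 m from the centre of mass.
By the parallel-axis theorem, I = I_cm + md² = 0.05950 + 0.1488 = 0.2083 kg·m².
T = 2π√(I/(mgd)) = 2π√(0.2083/(3.13 × 9.83 × 0.218)) = 1.11 s.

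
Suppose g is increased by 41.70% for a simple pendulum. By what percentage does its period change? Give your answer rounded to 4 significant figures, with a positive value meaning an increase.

-15.99%

T ∝ 1/√g, so T'/T = 1/√(1.4170) = 0.84007.
Percentage change in T = (0.84007 − 1) × 100% = -15.99%.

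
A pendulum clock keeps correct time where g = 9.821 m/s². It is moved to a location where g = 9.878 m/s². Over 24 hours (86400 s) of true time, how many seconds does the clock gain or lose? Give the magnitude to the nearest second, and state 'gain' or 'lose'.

The clock's period scales as T ∝ 1/√g, so T'/T = √(9.821/9.878) = 0.997111.
In 86400 s of true time the clock registers 86400/0.997111 = 86650.4 s, so it gains 250 s.

gain 250 s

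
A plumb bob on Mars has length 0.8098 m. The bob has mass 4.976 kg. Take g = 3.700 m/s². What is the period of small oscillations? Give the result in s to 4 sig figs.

T = 2π√(L/g) = 2π√(0.8098/3.700) = 2π × 0.46783 = 2.939 s.

2.939 s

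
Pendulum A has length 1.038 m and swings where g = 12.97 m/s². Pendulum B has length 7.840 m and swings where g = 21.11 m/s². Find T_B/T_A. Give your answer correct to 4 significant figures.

T = 2π√(L/g), so T_B/T_A = √((L_B/g_B)/(L_A/g_A)) = √((7.840/21.11)/(1.038/12.97)) = 2.154.

2.154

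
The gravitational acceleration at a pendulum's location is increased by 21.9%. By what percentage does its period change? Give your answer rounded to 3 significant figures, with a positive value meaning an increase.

-9.43%

T ∝ 1/√g, so T'/T = 1/√(1.219) = 0.9057.
Percentage change in T = (0.9057 − 1) × 100% = -9.43%.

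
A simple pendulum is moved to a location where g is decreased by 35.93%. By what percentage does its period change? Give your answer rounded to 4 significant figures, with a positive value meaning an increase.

T ∝ 1/√g, so T'/T = 1/√(0.64070) = 1.2493.
Percentage change in T = (1.2493 − 1) × 100% = 24.93%.

24.93%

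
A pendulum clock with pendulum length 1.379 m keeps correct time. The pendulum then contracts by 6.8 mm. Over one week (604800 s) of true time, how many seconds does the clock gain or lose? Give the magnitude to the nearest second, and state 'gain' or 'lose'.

T ∝ √L, so T'/T = √(1.37220/1.379) = 0.997531.
In 604800 s of true time the clock registers 604800/0.997531 = 606296.7 s, so it gains 1497 s.

gain 1497 s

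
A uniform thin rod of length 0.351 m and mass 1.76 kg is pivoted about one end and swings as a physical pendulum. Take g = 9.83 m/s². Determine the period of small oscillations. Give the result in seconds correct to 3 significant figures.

0.969 s

For a physical pendulum T = 2π√(I/(mgd)), with d = 0.1755 m from pivot to centre of mass.
I_cm = mL²/12 = 1.76 × 0.351²/12 = 0.01807 kg·m²; I = I_cm + md² = 0.01807 + 1.76 × 0.1755² = 0.07228 kg·m².
T = 2π√(0.07228/(1.76 × 9.83 × 0.1755)) = 0.969 s.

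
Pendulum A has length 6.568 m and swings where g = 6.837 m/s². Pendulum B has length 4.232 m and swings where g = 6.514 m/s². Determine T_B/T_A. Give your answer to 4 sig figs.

0.8224

T = 2π√(L/g), so T_B/T_A = √((L_B/g_B)/(L_A/g_A)) = √((4.232/6.514)/(6.568/6.837)) = 0.8224.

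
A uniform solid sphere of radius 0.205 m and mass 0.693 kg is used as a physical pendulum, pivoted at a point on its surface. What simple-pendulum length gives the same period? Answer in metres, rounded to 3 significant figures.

The equivalent simple-pendulum length is L_eq = I/(md), where I is about the pivot and d = 0.2050 m.
I_cm = (2/5)mR² = 0.01165 kg·m², so I = I_cm + md² = 0.01165 + 0.02912 = 0.04077 kg·m².
L_eq = 0.04077/(0.693 × 0.2050) = 0.287 m.

0.287 m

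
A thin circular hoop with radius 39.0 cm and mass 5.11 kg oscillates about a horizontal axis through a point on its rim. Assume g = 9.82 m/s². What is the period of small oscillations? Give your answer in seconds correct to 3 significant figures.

1.77 s

I_cm = mr² = 0.7772 kg·m². The pivot is at distance d = 0.390 m from the centre of mass.
By the parallel-axis theorem, I = I_cm + md² = 0.7772 + 0.7772 = 1.554 kg·m².
T = 2π√(I/(mgd)) = 2π√(1.554/(5.11 × 9.82 × 0.390)) = 1.77 s.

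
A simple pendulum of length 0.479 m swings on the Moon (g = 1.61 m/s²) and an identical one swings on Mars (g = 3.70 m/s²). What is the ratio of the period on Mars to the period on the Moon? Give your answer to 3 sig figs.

T ∝ 1/√g, so T₂/T₁ = √(g₁/g₂) = √(1.61/3.70) = 0.660.

0.660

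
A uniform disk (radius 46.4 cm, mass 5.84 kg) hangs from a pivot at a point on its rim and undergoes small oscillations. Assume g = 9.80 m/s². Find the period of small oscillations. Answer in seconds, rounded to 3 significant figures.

I_cm = ½mr² = 0.6287 kg·m². The pivot is at distance d = 0.464 m from the centre of mass.
By the parallel-axis theorem, I = I_cm + md² = 0.6287 + 1.257 = 1.886 kg·m².
T = 2π√(I/(mgd)) = 2π√(1.886/(5.84 × 9.80 × 0.464)) = 1.67 s.

1.67 s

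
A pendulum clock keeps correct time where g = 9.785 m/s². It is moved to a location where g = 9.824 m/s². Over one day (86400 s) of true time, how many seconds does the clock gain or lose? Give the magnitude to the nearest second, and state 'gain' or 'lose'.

The clock's period scales as T ∝ 1/√g, so T'/T = √(9.785/9.824) = 0.998013.
In 86400 s of true time the clock registers 86400/0.998013 = 86572.0 s, so it gains 172 s.

gain 172 s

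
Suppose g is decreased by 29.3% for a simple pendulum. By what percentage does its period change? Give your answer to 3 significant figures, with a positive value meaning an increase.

18.9%

T ∝ 1/√g, so T'/T = 1/√(0.7070) = 1.189.
Percentage change in T = (1.189 − 1) × 100% = 18.9%.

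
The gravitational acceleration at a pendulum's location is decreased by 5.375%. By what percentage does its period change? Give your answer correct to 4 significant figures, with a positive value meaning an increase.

2.801%

T ∝ 1/√g, so T'/T = 1/√(0.94625) = 1.0280.
Percentage change in T = (1.0280 − 1) × 100% = 2.801%.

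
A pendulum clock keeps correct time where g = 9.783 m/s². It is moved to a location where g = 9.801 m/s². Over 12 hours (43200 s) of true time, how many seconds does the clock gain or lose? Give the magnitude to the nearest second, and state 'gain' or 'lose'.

The clock's period scales as T ∝ 1/√g, so T'/T = √(9.783/9.801) = 0.999081.
In 43200 s of true time the clock registers 43200/0.999081 = 43239.7 s, so it gains 40 s.

gain 40 s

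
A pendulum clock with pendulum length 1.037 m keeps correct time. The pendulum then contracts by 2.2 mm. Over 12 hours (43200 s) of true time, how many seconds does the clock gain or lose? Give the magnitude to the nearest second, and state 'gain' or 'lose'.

gain 46 s

T ∝ √L, so T'/T = √(1.03480/1.037) = 0.998939.
In 43200 s of true time the clock registers 43200/0.998939 = 43245.9 s, so it gains 46 s.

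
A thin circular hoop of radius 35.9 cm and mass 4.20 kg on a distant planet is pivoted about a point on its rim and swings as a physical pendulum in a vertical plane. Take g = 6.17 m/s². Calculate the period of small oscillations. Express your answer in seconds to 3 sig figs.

I_cm = mr² = 0.5413 kg·m². The pivot is at distance d = 0.359 m from the centre of mass.
By the parallel-axis theorem, I = I_cm + md² = 0.5413 + 0.5413 = 1.083 kg·m².
T = 2π√(I/(mgd)) = 2π√(1.083/(4.20 × 6.17 × 0.359)) = 2.14 s.

2.14 s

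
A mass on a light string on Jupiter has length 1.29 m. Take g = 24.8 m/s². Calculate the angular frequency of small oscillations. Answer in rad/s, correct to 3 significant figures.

4.38 rad/s

ω = √(g/L) = √(24.8/1.29) = 4.38 rad/s.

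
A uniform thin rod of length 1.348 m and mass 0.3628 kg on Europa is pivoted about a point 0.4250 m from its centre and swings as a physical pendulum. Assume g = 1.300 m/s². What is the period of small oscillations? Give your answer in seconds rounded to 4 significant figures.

4.871 s

For a physical pendulum T = 2π√(I/(mgd)), with d = 0.42500 m from pivot to centre of mass.
I_cm = mL²/12 = 0.3628 × 1.348²/12 = 0.054937 kg·m²; I = I_cm + md² = 0.054937 + 0.3628 × 0.42500² = 0.12047 kg·m².
T = 2π√(0.12047/(0.3628 × 1.300 × 0.42500)) = 4.871 s.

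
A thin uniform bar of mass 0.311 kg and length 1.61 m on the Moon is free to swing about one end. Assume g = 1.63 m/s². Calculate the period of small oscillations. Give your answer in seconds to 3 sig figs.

5.10 s

For a physical pendulum T = 2π√(I/(mgd)), with d = 0.8050 m from pivot to centre of mass.
I_cm = mL²/12 = 0.311 × 1.61²/12 = 0.06718 kg·m²; I = I_cm + md² = 0.06718 + 0.311 × 0.8050² = 0.2687 kg·m².
T = 2π√(0.2687/(0.311 × 1.63 × 0.8050)) = 5.10 s.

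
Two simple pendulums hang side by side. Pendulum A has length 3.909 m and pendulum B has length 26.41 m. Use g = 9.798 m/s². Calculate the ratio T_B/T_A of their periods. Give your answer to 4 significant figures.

2.599

T ∝ √L, so T_B/T_A = √(L_B/L_A) = √(26.41/3.909) = 2.599.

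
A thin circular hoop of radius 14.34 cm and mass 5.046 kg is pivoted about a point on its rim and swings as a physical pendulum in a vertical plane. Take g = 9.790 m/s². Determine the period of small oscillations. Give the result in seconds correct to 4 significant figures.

I_cm = mr² = 0.10376 kg·m². The pivot is at distance d = 0.1434 m from the centre of mass.
By the parallel-axis theorem, I = I_cm + md² = 0.10376 + 0.10376 = 0.20753 kg·m².
T = 2π√(I/(mgd)) = 2π√(0.20753/(5.046 × 9.790 × 0.1434)) = 1.075 s.

1.075 s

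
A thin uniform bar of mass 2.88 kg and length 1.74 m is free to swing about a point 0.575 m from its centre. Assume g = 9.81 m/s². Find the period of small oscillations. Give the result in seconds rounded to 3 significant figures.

2.02 s

For a physical pendulum T = 2π√(I/(mgd)), with d = 0.5750 m from pivot to centre of mass.
I_cm = mL²/12 = 2.88 × 1.74²/12 = 0.7266 kg·m²; I = I_cm + md² = 0.7266 + 2.88 × 0.5750² = 1.679 kg·m².
T = 2π√(1.679/(2.88 × 9.81 × 0.5750)) = 2.02 s.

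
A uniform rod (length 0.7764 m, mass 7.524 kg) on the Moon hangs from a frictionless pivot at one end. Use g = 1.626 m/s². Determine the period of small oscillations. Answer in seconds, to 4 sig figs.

3.545 s

For a physical pendulum T = 2π√(I/(mgd)), with d = 0.38820 m from pivot to centre of mass.
I_cm = mL²/12 = 7.524 × 0.7764²/12 = 0.37795 kg·m²; I = I_cm + md² = 0.37795 + 7.524 × 0.38820² = 1.5118 kg·m².
T = 2π√(1.5118/(7.524 × 1.626 × 0.38820)) = 3.545 s.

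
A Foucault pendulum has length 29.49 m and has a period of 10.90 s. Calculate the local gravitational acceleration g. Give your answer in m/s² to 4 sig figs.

From T = 2π√(L/g), g = 4π²L/T² = 4π² × 29.49/10.900² = 9.799 m/s².

9.799 m/s²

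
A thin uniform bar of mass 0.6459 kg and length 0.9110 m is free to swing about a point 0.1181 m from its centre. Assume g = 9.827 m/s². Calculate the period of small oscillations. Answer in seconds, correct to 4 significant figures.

For a physical pendulum T = 2π√(I/(mgd)), with d = 0.11810 m from pivot to centre of mass.
I_cm = mL²/12 = 0.6459 × 0.9110²/12 = 0.044670 kg·m²; I = I_cm + md² = 0.044670 + 0.6459 × 0.11810² = 0.053679 kg·m².
T = 2π√(0.053679/(0.6459 × 9.827 × 0.11810)) = 1.681 s.

1.681 s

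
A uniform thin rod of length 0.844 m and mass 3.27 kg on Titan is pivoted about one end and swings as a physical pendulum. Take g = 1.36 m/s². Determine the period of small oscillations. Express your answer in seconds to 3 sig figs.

4.04 s

For a physical pendulum T = 2π√(I/(mgd)), with d = 0.4220 m from pivot to centre of mass.
I_cm = mL²/12 = 3.27 × 0.844²/12 = 0.1941 kg·m²; I = I_cm + md² = 0.1941 + 3.27 × 0.4220² = 0.7764 kg·m².
T = 2π√(0.7764/(3.27 × 1.36 × 0.4220)) = 4.04 s.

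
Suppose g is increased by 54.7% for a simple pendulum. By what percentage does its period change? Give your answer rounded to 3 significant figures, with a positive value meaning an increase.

T ∝ 1/√g, so T'/T = 1/√(1.547) = 0.8040.
Percentage change in T = (0.8040 − 1) × 100% = -19.6%.

-19.6%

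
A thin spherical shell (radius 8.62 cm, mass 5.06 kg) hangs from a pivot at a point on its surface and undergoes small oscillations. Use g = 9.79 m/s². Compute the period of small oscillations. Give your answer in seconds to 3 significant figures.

0.761 s

I_cm = (2/3)mr² = 0.02507 kg·m². The pivot is at distance d = 0.0862 m from the centre of mass.
By the parallel-axis theorem, I = I_cm + md² = 0.02507 + 0.03760 = 0.06266 kg·m².
T = 2π√(I/(mgd)) = 2π√(0.06266/(5.06 × 9.79 × 0.0862)) = 0.761 s.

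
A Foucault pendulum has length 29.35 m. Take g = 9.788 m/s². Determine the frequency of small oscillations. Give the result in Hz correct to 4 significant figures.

T = 2π√(L/g) = 2π√(29.35/9.788) = 10.880 s, so f = 1/T = 0.09191 Hz.

0.09191 Hz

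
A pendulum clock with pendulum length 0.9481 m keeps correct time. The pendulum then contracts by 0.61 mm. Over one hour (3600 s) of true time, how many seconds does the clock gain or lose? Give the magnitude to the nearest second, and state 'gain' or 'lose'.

gain 1 s

T ∝ √L, so T'/T = √(0.94749/0.9481) = 0.999678.
In 3600 s of true time the clock registers 3600/0.999678 = 3601.2 s, so it gains 1 s.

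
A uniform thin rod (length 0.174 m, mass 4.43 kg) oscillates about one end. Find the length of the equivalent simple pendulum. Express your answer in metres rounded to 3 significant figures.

0.116 m

The equivalent simple-pendulum length is L_eq = I/(md), where I is about the pivot and d = 0.08700 m.
I_cm = (1/12)mL² = 0.01118 kg·m², so I = I_cm + md² = 0.01118 + 0.03353 = 0.04471 kg·m².
L_eq = 0.04471/(4.43 × 0.08700) = 0.116 m.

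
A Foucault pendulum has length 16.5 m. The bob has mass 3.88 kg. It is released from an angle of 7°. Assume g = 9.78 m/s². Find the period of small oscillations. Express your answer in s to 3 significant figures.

T = 2π√(L/g) = 2π√(16.5/9.78) = 2π × 1.299 = 8.16 s.

8.16 s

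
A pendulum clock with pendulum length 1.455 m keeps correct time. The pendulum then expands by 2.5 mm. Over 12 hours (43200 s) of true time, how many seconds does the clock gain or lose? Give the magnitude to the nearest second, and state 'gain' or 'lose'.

lose 37 s

T ∝ √L, so T'/T = √(1.45750/1.455) = 1.00086.
In 43200 s of true time the clock registers 43200/1.00086 = 43162.9 s, so it loses 37 s.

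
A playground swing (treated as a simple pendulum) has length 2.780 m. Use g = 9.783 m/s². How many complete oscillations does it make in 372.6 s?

T = 2π√(L/g) = 2π√(2.780/9.783) = 3.3494 s.
Number of complete oscillations = ⌊372.6/3.3494⌋ = ⌊111.24⌋ = 111.

111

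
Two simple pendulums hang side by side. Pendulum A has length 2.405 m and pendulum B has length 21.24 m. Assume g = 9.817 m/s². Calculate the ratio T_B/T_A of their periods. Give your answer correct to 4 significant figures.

T ∝ √L, so T_B/T_A = √(L_B/L_A) = √(21.24/2.405) = 2.972.

2.972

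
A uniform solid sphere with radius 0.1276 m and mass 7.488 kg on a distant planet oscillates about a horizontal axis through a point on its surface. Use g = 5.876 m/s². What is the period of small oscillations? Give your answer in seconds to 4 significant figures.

1.096 s

I_cm = (2/5)mr² = 0.048767 kg·m². The pivot is at distance d = 0.1276 m from the centre of mass.
By the parallel-axis theorem, I = I_cm + md² = 0.048767 + 0.12192 = 0.17068 kg·m².
T = 2π√(I/(mgd)) = 2π√(0.17068/(7.488 × 5.876 × 0.1276)) = 1.096 s.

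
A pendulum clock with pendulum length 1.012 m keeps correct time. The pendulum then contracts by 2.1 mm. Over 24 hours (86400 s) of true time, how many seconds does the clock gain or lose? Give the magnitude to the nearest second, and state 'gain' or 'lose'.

gain 90 s

T ∝ √L, so T'/T = √(1.00990/1.012) = 0.998962.
In 86400 s of true time the clock registers 86400/0.998962 = 86489.8 s, so it gains 90 s.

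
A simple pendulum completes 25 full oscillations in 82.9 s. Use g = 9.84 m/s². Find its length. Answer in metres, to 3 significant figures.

2.74 m

T = 82.9/25 = 3.316 s.
From T = 2π√(L/g), L = gT²/(4π²) = 9.84 × 3.316²/(4π²) = 2.74 m.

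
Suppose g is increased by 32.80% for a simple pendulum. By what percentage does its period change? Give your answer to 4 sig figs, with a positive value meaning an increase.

T ∝ 1/√g, so T'/T = 1/√(1.3280) = 0.86776.
Percentage change in T = (0.86776 − 1) × 100% = -13.22%.

-13.22%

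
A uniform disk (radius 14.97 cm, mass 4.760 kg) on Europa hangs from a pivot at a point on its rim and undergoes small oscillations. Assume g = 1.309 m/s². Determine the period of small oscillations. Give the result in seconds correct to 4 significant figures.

2.602 s

I_cm = ½mr² = 0.053336 kg·m². The pivot is at distance d = 0.1497 m from the centre of mass.
By the parallel-axis theorem, I = I_cm + md² = 0.053336 + 0.10667 = 0.16001 kg·m².
T = 2π√(I/(mgd)) = 2π√(0.16001/(4.760 × 1.309 × 0.1497)) = 2.602 s.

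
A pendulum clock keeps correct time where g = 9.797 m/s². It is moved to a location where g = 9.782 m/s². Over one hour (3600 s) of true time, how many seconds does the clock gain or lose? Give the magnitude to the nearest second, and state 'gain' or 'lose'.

lose 3 s

The clock's period scales as T ∝ 1/√g, so T'/T = √(9.797/9.782) = 1.00077.
In 3600 s of true time the clock registers 3600/1.00077 = 3597.2 s, so it loses 3 s.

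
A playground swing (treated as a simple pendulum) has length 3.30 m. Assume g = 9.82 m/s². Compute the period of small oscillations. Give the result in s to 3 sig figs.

3.64 s

T = 2π√(L/g) = 2π√(3.30/9.82) = 2π × 0.5797 = 3.64 s.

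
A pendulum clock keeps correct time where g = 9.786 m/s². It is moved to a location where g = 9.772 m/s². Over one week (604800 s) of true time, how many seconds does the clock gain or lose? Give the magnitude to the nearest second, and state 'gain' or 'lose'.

The clock's period scales as T ∝ 1/√g, so T'/T = √(9.786/9.772) = 1.00072.
In 604800 s of true time the clock registers 604800/1.00072 = 604367.2 s, so it loses 433 s.

lose 433 s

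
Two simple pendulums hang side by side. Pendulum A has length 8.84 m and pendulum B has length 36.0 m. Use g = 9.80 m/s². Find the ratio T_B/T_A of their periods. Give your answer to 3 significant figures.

2.02

T ∝ √L, so T_B/T_A = √(L_B/L_A) = √(36.0/8.84) = 2.02.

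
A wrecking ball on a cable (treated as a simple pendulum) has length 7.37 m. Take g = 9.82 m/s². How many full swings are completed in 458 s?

84

T = 2π√(L/g) = 2π√(7.37/9.82) = 5.443 s.
Number of complete oscillations = ⌊458/5.443⌋ = ⌊84.14⌋ = 84.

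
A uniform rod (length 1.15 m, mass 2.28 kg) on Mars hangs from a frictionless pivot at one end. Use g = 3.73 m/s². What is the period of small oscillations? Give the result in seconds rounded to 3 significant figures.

For a physical pendulum T = 2π√(I/(mgd)), with d = 0.5750 m from pivot to centre of mass.
I_cm = mL²/12 = 2.28 × 1.15²/12 = 0.2513 kg·m²; I = I_cm + md² = 0.2513 + 2.28 × 0.5750² = 1.005 kg·m².
T = 2π√(1.005/(2.28 × 3.73 × 0.5750)) = 2.85 s.

2.85 s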